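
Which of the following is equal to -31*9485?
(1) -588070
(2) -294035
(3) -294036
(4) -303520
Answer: 2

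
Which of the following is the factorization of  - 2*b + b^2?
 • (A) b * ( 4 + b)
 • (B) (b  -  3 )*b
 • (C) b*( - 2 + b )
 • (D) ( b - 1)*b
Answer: C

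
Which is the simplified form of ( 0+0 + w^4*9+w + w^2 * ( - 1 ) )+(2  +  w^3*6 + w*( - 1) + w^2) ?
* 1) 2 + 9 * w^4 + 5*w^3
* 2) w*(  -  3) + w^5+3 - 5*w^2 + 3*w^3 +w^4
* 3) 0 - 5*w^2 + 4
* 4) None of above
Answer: 4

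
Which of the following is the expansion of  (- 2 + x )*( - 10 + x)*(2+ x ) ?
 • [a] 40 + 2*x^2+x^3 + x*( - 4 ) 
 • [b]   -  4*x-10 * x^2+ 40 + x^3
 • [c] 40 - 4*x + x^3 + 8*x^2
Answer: b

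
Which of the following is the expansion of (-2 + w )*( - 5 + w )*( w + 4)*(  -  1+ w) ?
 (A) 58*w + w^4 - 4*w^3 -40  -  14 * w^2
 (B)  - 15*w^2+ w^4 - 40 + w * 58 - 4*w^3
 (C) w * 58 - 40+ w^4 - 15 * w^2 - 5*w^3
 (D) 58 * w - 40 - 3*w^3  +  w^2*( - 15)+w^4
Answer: B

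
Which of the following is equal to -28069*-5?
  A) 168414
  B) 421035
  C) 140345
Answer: C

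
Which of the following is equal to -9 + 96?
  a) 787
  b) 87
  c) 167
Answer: b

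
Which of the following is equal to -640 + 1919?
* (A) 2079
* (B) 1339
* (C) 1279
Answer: C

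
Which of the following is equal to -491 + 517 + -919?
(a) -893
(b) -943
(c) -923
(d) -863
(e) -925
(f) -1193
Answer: a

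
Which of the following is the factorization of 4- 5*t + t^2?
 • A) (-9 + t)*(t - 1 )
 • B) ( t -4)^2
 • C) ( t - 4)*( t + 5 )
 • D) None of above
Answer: D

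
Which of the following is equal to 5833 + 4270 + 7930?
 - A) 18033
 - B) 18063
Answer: A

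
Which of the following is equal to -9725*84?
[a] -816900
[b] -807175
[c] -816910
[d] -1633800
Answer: a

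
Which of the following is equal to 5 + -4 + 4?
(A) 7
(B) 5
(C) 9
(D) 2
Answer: B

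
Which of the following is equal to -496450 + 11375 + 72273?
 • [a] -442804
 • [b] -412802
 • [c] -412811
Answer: b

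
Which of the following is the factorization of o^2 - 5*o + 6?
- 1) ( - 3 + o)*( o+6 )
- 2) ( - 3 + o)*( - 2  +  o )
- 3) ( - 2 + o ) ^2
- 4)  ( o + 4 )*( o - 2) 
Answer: 2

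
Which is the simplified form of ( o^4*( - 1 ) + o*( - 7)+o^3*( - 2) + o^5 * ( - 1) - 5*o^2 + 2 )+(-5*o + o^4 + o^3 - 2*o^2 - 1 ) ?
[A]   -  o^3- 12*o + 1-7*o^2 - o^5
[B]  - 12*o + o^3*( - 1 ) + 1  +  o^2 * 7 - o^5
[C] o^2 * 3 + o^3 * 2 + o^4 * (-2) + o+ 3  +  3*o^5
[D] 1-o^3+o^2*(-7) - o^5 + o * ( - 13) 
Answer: A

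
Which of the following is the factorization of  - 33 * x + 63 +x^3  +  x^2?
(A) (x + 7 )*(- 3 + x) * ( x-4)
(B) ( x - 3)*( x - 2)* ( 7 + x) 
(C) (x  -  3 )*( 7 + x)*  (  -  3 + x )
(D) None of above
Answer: C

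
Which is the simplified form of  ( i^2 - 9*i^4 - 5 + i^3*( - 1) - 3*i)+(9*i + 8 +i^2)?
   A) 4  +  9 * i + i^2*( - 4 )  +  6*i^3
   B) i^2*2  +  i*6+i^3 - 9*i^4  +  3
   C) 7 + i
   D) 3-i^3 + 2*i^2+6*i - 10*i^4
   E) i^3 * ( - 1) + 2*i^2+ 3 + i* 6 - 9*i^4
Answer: E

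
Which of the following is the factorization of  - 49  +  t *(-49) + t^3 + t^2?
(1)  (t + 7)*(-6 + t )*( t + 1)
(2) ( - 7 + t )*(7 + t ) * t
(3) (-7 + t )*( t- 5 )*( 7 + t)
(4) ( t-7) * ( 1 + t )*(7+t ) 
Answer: 4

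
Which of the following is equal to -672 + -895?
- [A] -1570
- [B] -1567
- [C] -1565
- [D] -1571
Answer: B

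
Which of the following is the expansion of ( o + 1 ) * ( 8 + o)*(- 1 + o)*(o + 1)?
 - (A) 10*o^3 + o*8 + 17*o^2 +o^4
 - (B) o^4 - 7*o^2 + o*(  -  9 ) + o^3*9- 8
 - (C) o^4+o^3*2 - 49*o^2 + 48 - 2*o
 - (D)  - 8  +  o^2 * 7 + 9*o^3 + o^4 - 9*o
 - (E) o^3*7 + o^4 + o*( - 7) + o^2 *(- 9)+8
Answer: D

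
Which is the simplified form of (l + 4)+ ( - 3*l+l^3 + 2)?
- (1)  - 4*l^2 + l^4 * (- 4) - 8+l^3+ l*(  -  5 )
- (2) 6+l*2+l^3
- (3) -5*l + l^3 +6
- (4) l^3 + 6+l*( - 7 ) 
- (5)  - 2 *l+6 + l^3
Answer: 5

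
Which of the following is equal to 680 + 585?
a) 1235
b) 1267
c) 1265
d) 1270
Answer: c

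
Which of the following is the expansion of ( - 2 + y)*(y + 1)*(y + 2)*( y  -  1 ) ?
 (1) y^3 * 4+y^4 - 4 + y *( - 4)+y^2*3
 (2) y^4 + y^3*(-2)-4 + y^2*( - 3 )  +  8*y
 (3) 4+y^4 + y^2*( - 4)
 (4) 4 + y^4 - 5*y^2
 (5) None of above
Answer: 4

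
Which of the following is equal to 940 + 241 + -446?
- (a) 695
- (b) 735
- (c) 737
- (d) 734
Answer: b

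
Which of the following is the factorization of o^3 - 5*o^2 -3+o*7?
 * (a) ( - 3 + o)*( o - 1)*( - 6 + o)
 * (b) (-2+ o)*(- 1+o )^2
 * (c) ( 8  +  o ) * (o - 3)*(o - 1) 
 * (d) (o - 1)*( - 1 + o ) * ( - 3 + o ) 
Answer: d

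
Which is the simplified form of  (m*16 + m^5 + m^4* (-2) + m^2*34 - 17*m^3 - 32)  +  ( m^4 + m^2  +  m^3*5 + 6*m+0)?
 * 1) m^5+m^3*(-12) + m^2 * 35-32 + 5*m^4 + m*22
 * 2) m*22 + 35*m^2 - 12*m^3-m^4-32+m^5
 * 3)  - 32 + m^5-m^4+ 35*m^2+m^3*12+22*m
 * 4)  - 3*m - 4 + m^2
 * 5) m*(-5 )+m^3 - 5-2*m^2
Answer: 2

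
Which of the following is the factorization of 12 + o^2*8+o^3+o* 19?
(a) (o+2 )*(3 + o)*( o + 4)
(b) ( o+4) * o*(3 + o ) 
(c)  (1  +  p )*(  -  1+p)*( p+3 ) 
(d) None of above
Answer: d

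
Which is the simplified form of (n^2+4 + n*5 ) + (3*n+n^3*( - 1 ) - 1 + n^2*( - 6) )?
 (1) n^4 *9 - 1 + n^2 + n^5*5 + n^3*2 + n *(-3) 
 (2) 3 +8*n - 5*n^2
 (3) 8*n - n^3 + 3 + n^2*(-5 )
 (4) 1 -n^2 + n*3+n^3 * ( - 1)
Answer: 3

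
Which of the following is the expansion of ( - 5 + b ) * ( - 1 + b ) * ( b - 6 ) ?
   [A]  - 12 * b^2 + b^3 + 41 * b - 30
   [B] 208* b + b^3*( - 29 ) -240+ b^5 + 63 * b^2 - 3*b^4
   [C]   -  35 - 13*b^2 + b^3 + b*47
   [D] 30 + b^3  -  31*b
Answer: A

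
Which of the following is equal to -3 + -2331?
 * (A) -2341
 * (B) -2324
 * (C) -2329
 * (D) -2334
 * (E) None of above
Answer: D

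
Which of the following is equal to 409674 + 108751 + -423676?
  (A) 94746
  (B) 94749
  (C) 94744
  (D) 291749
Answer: B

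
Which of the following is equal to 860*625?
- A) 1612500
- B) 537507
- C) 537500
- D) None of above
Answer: C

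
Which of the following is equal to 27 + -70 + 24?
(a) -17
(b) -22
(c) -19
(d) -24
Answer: c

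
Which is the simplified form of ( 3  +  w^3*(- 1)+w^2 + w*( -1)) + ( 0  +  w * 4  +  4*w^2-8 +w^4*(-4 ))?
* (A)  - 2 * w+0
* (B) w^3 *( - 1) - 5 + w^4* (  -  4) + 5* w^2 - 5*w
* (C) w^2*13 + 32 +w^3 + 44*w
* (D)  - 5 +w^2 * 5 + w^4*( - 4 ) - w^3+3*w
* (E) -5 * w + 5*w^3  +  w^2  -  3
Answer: D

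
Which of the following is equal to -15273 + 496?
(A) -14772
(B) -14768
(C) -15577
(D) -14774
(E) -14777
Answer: E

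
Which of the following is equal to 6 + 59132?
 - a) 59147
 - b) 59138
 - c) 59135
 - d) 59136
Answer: b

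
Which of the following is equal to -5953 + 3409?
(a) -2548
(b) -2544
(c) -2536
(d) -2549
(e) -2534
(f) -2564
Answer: b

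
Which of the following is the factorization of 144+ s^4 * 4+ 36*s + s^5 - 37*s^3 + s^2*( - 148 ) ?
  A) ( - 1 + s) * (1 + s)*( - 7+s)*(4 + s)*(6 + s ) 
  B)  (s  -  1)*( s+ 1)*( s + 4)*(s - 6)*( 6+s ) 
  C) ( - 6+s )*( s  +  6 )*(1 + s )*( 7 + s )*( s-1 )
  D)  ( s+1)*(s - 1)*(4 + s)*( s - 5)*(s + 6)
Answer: B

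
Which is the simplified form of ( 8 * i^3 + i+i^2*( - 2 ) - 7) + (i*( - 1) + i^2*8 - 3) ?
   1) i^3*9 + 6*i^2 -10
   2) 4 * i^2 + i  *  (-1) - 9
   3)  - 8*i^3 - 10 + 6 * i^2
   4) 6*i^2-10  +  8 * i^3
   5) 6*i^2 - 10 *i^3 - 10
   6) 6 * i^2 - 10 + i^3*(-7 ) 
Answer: 4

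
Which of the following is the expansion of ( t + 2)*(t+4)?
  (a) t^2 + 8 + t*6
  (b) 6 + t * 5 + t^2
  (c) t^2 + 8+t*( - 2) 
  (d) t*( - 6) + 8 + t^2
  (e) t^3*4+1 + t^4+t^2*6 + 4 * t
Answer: a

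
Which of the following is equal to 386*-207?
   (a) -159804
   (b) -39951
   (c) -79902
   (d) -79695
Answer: c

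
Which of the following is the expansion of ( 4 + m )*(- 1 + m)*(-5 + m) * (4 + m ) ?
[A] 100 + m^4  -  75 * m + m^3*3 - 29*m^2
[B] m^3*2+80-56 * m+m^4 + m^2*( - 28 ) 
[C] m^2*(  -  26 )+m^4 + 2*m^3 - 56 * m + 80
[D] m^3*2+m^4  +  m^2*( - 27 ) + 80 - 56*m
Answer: D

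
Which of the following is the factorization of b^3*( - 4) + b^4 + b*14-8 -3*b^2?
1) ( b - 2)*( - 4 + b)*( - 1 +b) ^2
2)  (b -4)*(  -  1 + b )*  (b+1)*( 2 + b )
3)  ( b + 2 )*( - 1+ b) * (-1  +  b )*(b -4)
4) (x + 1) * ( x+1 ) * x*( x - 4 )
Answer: 3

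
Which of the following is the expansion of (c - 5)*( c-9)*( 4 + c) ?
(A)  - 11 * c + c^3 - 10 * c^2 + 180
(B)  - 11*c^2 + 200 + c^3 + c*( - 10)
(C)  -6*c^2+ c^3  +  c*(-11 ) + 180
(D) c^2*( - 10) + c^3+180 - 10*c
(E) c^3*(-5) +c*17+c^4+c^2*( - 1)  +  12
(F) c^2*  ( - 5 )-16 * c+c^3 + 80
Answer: A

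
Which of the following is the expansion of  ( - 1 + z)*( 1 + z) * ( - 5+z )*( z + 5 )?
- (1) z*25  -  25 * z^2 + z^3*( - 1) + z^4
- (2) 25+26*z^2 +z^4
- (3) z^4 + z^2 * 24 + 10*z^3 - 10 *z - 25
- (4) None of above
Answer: 4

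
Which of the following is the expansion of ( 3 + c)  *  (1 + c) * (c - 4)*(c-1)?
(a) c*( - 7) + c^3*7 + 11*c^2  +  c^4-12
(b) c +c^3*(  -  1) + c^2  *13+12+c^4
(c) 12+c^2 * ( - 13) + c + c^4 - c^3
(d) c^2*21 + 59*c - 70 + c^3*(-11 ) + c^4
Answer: c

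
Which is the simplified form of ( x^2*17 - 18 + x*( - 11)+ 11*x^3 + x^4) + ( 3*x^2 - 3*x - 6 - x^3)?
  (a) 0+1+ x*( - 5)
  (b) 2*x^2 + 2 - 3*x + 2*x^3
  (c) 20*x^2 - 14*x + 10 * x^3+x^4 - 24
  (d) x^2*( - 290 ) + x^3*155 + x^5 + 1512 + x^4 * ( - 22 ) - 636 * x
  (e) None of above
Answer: c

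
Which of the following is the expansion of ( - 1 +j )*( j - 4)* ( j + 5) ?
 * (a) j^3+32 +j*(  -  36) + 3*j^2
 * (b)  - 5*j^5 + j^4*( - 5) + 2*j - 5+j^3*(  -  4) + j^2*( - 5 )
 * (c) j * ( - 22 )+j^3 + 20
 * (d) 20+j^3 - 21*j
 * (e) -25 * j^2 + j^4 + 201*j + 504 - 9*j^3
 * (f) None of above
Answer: d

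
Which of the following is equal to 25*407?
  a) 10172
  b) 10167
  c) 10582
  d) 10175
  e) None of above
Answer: d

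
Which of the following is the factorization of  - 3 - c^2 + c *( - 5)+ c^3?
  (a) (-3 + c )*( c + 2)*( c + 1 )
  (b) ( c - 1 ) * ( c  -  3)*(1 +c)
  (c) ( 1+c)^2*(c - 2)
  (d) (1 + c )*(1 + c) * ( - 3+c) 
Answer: d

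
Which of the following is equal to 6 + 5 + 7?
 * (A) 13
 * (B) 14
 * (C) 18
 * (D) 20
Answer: C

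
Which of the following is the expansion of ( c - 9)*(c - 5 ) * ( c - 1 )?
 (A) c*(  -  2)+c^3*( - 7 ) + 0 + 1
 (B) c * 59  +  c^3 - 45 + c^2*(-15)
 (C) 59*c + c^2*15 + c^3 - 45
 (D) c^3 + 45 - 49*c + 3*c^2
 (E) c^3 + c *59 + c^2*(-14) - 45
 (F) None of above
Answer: B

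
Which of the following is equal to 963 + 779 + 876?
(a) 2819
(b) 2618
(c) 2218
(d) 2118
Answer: b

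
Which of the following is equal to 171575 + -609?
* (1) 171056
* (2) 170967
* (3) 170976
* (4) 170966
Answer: 4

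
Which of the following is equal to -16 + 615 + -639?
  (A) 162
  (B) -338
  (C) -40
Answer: C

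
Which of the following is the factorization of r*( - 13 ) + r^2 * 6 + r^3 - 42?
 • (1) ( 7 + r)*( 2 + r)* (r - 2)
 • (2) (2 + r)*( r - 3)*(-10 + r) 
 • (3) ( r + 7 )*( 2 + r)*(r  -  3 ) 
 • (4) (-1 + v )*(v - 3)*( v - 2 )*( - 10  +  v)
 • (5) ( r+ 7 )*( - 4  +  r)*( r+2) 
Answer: 3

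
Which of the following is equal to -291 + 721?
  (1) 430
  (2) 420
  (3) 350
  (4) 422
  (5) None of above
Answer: 1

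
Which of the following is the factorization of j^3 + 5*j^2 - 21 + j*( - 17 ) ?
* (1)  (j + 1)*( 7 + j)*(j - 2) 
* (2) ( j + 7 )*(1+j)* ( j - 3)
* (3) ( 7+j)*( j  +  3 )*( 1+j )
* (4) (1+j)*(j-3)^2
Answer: 2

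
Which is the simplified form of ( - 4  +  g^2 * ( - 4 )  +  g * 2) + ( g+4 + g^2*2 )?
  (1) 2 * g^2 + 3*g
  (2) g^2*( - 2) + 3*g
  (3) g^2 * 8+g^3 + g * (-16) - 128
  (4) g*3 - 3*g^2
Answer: 2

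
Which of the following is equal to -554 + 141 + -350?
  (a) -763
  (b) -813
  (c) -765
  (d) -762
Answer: a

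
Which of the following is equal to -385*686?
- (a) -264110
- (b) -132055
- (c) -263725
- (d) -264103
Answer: a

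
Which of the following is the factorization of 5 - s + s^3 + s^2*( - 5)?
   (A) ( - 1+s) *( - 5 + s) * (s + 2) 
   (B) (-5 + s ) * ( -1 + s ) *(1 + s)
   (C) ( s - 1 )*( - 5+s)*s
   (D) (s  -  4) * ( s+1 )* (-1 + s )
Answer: B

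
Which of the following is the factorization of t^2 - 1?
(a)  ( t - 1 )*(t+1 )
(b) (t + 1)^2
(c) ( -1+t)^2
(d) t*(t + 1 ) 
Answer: a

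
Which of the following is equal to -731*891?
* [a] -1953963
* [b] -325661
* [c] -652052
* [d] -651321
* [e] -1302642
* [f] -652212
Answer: d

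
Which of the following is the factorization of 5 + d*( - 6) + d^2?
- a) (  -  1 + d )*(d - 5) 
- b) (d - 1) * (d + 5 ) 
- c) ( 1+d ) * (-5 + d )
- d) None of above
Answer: a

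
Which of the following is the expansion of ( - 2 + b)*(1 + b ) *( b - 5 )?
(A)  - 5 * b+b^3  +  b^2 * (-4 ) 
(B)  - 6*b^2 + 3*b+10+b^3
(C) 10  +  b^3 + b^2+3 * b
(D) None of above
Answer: B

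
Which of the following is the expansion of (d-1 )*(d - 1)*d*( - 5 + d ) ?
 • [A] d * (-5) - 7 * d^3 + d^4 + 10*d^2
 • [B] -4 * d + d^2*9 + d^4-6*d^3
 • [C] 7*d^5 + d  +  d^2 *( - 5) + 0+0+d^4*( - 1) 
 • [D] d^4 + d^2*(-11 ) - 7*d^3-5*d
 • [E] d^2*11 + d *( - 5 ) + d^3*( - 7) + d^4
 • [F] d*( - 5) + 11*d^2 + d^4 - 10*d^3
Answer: E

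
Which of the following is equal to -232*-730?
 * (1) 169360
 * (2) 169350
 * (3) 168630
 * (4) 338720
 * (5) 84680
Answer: 1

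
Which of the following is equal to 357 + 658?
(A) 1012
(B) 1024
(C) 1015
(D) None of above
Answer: C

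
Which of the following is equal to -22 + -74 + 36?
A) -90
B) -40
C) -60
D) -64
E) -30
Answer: C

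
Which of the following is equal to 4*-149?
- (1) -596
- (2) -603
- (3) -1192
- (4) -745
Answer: 1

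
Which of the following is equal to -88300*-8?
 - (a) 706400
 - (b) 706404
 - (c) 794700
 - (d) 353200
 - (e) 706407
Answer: a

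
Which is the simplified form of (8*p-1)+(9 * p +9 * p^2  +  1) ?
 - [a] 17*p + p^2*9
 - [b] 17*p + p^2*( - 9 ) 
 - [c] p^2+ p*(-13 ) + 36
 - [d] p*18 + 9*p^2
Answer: a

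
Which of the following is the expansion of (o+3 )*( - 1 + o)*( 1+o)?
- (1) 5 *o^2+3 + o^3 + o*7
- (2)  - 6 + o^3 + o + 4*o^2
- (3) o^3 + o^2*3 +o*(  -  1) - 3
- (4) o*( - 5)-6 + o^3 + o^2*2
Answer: 3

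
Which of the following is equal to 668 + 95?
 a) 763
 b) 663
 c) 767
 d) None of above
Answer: a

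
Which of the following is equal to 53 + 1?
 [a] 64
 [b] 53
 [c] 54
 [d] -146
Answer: c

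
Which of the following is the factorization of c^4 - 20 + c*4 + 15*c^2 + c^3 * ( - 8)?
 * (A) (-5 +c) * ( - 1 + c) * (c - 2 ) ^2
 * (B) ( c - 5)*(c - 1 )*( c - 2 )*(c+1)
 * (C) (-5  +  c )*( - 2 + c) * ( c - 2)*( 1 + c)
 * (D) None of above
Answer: C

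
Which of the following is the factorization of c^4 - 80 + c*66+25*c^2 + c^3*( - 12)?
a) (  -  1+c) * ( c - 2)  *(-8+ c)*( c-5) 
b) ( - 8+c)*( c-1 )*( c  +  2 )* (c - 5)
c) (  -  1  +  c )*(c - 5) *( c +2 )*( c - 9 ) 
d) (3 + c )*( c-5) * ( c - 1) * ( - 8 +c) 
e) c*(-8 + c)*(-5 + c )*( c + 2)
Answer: b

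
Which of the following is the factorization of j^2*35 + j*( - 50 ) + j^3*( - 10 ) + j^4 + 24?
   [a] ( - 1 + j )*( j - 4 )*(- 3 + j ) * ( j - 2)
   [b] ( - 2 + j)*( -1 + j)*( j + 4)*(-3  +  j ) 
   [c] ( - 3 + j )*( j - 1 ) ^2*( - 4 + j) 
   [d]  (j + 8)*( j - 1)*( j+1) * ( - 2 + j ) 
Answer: a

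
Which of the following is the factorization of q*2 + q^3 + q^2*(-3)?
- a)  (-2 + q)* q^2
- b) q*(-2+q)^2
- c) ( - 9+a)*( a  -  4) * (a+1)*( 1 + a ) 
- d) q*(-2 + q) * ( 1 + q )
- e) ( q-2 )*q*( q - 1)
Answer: e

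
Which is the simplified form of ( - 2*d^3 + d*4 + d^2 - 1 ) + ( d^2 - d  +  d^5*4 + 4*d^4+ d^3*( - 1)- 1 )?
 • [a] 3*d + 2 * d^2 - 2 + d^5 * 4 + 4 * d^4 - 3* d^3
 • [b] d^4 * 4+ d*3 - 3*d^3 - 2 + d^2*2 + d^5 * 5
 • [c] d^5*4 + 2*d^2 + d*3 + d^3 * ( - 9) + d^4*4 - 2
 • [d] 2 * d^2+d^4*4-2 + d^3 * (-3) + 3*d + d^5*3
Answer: a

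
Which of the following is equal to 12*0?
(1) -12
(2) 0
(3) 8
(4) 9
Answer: 2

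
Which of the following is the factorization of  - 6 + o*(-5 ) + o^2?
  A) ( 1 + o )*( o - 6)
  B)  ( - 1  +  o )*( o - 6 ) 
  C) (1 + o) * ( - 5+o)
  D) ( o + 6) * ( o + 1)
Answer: A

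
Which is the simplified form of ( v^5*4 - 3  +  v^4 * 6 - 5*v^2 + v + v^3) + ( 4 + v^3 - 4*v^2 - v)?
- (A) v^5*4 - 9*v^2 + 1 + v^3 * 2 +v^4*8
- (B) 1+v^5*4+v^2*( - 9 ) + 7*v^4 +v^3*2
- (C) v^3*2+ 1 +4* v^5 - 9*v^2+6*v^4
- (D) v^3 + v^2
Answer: C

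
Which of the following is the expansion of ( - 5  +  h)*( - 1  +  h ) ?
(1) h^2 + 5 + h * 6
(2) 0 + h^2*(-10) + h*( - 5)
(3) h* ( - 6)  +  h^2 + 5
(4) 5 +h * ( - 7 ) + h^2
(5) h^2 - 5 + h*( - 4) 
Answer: 3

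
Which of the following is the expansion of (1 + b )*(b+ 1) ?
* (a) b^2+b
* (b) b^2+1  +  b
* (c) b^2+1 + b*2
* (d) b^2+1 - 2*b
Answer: c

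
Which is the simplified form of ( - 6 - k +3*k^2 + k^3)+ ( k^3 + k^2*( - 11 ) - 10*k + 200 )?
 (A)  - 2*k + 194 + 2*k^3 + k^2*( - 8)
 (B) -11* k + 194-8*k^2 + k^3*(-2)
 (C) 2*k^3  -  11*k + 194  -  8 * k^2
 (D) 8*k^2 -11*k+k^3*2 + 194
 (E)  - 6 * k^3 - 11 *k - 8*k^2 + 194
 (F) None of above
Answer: C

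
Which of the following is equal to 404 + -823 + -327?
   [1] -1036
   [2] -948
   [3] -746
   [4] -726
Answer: 3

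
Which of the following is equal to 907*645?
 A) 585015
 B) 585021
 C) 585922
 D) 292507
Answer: A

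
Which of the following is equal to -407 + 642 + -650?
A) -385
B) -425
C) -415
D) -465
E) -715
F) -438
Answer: C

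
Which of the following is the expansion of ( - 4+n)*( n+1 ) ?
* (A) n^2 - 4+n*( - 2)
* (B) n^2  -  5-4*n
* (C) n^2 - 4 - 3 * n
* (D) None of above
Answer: C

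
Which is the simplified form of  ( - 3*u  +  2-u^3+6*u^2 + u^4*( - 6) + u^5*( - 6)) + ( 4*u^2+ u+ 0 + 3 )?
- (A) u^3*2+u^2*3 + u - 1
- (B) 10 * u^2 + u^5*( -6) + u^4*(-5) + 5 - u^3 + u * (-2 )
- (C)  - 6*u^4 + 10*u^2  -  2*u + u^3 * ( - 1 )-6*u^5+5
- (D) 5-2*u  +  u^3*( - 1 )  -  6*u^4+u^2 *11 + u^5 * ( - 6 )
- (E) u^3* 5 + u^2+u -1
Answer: C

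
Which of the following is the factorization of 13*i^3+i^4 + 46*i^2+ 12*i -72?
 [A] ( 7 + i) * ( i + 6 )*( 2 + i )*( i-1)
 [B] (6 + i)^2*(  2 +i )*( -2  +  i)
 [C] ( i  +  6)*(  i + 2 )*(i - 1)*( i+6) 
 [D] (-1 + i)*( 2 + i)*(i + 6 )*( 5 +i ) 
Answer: C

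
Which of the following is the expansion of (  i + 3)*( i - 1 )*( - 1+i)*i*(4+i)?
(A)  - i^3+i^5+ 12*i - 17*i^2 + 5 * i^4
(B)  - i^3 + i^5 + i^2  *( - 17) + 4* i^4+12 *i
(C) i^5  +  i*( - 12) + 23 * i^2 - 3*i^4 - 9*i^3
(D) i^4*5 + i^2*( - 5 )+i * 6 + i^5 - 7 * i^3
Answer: A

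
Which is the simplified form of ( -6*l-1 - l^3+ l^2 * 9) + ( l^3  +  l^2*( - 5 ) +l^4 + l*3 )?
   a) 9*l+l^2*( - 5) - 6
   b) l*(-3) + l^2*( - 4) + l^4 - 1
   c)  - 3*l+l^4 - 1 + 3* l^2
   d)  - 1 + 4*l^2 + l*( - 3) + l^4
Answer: d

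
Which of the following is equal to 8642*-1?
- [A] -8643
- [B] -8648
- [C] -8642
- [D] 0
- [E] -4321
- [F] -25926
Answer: C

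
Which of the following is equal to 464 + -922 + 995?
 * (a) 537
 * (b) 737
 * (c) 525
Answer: a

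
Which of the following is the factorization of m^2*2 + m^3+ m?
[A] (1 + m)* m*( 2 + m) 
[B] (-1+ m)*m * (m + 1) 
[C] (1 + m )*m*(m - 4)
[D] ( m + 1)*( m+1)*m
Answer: D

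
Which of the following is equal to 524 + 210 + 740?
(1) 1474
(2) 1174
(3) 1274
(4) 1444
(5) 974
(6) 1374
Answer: 1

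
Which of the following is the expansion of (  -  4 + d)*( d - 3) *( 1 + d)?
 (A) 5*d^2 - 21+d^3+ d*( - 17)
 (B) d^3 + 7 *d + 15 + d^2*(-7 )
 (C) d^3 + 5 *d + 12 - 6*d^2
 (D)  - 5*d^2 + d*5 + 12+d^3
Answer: C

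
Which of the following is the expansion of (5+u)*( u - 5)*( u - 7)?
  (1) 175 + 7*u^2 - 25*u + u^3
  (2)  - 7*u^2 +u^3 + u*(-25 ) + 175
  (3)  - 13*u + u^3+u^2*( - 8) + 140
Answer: 2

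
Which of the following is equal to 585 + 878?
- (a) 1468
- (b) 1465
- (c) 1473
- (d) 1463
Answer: d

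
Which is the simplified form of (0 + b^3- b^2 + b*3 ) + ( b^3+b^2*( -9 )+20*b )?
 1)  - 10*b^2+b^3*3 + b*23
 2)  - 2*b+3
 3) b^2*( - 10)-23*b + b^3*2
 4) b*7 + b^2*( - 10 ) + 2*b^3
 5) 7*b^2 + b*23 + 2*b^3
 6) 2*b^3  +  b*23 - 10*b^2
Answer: 6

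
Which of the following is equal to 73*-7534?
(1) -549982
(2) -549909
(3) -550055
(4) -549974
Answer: 1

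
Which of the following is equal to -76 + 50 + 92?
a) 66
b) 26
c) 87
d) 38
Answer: a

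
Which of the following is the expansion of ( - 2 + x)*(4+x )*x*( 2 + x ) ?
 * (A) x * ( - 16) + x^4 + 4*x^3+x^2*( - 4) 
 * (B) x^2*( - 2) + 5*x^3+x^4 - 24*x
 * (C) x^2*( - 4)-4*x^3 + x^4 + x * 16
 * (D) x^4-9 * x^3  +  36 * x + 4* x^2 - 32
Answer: A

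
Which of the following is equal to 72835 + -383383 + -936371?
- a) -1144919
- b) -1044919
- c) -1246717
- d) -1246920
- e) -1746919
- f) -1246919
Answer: f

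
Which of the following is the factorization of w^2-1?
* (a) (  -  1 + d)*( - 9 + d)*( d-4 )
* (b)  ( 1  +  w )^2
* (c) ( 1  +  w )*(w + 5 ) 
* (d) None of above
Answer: d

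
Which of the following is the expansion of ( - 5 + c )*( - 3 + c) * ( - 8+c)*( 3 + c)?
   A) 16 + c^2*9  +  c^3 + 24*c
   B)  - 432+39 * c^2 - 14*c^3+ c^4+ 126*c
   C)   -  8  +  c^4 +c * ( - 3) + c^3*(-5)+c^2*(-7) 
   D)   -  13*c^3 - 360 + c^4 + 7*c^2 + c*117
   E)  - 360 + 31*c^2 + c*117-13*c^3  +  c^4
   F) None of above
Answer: E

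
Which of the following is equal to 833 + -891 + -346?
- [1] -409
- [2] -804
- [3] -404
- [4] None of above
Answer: 3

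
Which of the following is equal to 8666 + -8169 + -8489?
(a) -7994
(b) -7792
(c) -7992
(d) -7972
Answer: c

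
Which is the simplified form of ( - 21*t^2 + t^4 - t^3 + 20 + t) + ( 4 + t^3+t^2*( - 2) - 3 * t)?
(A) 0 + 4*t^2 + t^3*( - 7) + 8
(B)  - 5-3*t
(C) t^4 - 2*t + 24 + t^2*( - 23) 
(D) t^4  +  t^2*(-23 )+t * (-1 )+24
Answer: C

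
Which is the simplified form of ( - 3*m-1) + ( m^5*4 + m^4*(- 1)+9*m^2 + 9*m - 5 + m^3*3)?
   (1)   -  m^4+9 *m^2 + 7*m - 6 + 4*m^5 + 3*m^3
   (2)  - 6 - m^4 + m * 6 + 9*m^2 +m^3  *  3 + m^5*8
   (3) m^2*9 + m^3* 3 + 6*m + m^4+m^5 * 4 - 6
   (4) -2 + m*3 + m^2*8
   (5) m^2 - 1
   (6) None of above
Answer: 6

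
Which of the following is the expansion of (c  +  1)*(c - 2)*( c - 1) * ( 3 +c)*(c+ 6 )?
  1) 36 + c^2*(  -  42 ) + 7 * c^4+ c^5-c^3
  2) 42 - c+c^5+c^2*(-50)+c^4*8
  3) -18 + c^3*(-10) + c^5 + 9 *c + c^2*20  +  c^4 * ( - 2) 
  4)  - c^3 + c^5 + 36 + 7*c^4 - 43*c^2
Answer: 4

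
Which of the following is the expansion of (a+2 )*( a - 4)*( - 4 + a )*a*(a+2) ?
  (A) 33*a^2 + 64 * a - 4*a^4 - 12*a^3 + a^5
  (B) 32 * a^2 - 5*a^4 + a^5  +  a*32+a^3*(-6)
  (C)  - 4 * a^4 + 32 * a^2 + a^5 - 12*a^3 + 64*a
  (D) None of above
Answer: C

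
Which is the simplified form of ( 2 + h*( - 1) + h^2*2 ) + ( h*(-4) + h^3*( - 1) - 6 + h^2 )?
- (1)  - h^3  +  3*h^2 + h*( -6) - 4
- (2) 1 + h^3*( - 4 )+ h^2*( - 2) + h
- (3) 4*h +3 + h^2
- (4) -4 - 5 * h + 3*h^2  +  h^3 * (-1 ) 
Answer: 4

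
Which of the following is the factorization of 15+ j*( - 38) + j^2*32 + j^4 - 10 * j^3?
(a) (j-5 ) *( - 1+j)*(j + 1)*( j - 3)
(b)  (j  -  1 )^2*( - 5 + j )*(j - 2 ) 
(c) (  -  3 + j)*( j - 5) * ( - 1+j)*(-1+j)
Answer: c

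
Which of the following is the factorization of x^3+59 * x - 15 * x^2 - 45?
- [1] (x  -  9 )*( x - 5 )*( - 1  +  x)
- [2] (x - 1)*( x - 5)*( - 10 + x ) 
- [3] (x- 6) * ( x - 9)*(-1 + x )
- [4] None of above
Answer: 1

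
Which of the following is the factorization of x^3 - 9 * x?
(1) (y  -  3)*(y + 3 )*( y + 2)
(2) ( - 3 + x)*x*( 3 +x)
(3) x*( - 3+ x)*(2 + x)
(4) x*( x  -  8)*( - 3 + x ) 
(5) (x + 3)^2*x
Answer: 2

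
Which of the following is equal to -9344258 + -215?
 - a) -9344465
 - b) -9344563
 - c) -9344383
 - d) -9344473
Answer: d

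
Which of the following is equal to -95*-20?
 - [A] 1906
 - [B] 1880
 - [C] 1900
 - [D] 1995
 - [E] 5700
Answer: C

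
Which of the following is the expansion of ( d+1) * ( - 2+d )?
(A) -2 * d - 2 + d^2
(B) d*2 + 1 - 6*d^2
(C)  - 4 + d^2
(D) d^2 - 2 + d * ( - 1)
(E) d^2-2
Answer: D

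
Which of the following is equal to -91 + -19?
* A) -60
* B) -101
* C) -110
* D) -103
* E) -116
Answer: C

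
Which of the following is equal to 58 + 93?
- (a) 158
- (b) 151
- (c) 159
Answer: b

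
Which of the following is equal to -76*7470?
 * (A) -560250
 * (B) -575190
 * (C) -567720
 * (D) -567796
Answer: C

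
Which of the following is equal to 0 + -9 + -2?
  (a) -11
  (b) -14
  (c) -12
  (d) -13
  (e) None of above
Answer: a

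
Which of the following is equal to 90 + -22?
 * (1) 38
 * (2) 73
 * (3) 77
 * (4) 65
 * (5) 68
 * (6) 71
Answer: 5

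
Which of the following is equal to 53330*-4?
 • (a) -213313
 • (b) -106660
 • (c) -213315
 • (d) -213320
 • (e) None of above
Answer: d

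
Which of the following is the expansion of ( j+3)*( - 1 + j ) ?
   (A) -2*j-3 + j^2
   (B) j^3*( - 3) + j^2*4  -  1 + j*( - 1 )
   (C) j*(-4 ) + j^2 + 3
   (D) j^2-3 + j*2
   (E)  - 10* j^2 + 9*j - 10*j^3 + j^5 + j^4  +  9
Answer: D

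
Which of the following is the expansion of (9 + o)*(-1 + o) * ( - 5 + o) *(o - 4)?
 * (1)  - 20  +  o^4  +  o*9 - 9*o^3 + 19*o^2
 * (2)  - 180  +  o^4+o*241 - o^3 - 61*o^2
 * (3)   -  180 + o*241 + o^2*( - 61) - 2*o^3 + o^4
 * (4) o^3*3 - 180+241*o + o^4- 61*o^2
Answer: 2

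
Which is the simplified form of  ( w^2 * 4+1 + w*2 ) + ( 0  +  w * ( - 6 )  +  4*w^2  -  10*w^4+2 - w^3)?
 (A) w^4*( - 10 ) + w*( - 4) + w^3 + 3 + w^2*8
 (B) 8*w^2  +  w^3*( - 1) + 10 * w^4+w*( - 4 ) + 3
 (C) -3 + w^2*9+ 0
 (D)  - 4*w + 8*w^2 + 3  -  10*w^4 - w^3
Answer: D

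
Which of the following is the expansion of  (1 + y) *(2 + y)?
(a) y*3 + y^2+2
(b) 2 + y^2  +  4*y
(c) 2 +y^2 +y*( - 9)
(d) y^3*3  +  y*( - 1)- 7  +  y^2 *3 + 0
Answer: a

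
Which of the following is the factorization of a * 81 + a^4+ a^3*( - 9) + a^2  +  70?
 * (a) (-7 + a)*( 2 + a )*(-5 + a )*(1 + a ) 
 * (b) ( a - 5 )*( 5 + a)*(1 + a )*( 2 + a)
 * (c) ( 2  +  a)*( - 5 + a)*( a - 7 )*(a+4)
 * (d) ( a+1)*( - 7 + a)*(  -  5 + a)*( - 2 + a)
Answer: a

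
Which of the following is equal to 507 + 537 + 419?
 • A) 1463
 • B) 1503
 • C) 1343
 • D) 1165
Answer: A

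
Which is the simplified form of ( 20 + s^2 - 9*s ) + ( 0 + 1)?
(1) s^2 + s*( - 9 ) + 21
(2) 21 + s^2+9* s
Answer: 1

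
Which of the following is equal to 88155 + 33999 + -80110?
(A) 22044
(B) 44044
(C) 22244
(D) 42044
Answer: D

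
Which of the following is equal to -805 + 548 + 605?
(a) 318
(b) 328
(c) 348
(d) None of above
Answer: c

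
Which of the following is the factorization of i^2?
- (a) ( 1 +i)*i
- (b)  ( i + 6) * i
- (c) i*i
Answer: c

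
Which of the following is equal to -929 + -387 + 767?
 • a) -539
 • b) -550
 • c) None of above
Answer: c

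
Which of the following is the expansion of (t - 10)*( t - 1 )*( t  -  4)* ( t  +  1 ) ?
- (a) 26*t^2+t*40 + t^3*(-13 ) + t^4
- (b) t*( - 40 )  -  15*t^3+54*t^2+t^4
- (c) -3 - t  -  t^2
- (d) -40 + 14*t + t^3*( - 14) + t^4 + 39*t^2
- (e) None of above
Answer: d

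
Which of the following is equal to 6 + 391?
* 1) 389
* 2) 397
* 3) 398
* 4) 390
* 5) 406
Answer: 2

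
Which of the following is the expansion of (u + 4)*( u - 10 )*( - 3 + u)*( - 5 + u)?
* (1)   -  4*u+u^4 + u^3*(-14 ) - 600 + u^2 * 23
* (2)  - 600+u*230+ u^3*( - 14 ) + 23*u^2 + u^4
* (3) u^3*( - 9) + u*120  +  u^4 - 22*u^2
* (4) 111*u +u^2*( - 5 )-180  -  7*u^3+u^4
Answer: 2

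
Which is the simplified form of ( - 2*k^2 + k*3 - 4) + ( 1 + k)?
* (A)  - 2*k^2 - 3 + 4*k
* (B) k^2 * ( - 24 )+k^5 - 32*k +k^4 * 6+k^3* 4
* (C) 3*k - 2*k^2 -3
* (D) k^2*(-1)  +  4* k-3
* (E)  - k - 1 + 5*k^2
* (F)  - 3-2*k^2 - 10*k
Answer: A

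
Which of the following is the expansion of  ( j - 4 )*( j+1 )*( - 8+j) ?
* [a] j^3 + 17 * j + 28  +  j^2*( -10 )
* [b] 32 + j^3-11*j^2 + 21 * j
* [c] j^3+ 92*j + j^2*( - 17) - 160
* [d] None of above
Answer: d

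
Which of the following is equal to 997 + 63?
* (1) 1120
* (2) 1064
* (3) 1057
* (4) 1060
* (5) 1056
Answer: 4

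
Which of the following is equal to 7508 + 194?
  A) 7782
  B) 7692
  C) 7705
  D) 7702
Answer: D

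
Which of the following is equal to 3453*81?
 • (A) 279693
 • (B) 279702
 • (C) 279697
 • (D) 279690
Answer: A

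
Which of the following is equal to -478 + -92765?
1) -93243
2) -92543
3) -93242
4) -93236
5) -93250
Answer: 1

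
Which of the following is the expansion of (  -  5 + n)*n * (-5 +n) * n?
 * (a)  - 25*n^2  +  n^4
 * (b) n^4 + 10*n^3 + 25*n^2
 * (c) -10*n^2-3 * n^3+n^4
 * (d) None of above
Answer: d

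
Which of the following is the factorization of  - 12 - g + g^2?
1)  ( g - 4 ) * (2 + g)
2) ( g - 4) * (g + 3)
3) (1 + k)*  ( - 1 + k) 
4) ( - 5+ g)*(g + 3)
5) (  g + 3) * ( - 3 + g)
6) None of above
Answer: 2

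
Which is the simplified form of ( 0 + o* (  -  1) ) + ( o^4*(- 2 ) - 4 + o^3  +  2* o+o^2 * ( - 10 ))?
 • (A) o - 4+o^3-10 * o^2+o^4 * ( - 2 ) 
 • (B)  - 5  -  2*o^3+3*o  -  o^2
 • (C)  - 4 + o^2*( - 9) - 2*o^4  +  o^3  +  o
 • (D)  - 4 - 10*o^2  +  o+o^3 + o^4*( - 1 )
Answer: A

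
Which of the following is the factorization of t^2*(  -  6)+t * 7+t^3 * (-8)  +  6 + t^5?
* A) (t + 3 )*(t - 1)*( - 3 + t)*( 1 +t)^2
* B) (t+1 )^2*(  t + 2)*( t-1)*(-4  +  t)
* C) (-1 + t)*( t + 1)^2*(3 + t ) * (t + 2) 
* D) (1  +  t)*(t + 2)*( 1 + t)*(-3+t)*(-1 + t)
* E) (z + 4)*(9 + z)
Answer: D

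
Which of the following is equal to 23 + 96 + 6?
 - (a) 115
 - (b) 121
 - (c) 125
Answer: c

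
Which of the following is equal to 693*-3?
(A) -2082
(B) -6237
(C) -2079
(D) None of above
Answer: C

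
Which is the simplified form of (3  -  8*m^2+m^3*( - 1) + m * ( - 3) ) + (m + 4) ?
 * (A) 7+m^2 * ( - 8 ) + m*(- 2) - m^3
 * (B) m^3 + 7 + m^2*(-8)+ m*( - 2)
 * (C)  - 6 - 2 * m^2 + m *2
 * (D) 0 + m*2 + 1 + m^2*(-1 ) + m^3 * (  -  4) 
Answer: A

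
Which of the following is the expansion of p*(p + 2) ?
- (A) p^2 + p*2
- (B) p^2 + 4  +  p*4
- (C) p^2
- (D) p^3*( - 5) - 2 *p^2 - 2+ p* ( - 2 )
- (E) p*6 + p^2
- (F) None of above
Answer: A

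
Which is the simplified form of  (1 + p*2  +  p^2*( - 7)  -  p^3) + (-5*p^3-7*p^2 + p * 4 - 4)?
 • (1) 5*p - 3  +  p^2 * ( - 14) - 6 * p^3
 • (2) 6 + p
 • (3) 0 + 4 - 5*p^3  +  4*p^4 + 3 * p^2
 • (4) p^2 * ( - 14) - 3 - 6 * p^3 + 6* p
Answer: 4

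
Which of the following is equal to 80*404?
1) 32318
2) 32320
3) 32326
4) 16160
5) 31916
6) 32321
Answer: 2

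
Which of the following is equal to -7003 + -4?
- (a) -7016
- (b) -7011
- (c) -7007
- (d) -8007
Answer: c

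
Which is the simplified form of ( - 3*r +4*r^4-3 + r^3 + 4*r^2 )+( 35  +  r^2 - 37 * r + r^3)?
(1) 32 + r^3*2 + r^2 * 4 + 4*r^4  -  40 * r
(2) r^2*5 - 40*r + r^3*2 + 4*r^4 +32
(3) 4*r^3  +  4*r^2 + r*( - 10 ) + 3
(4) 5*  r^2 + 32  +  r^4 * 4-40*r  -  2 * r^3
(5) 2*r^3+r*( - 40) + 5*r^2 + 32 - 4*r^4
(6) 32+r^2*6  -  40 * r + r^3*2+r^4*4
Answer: 2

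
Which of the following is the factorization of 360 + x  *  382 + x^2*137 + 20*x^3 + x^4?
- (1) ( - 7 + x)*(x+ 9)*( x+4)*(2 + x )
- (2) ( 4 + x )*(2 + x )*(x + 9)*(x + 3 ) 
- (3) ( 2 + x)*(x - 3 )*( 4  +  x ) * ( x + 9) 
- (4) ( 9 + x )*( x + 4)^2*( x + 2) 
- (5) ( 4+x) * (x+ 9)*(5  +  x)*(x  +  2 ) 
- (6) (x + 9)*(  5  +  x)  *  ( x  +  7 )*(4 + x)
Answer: 5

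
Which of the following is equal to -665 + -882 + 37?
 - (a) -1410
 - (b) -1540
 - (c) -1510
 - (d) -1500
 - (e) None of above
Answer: c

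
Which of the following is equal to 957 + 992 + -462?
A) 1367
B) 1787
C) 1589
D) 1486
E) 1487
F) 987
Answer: E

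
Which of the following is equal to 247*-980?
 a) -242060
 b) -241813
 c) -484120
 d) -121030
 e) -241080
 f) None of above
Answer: a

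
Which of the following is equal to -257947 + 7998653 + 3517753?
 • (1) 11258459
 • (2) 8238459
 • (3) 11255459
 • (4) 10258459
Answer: 1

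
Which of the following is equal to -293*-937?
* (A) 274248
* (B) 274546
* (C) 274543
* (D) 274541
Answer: D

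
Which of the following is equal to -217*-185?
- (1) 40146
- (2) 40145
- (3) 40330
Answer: 2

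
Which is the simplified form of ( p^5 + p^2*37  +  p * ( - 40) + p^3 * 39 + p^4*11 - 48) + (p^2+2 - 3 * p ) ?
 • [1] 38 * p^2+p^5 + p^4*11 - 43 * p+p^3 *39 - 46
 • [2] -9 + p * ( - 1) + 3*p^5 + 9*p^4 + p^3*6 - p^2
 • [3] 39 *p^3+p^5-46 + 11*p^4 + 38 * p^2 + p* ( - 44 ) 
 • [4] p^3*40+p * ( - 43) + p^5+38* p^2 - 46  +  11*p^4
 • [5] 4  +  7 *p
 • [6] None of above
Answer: 1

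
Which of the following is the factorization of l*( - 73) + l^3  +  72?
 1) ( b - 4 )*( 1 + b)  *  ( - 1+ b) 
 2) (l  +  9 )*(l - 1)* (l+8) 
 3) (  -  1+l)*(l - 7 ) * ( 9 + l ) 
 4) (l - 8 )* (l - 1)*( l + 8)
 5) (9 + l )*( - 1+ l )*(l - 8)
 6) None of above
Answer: 5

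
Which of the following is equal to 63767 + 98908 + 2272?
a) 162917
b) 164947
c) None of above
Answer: b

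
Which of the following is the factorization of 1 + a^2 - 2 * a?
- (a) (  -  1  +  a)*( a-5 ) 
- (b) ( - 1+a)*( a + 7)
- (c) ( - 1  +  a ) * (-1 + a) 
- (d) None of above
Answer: c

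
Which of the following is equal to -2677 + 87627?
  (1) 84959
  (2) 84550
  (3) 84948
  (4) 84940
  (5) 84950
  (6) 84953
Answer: 5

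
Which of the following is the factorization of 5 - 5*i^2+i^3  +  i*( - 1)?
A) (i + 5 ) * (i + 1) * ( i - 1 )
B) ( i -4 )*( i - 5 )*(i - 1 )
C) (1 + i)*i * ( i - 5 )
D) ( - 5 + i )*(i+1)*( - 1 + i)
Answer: D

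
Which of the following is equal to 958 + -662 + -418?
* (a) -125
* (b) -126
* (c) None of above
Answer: c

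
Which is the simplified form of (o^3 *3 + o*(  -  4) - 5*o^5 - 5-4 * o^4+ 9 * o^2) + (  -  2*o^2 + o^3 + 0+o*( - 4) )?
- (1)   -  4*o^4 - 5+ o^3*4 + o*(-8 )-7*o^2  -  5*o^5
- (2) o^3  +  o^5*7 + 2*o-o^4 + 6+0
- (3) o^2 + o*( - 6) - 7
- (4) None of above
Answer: 4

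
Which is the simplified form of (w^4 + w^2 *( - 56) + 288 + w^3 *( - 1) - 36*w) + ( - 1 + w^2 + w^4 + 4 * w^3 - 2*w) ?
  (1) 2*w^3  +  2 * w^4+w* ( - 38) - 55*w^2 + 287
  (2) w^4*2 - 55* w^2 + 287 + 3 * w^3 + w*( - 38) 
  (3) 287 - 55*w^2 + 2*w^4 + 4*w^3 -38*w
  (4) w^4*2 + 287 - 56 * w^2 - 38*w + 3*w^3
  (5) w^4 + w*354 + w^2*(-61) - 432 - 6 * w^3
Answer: 2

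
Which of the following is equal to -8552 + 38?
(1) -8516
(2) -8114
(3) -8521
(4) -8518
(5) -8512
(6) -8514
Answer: 6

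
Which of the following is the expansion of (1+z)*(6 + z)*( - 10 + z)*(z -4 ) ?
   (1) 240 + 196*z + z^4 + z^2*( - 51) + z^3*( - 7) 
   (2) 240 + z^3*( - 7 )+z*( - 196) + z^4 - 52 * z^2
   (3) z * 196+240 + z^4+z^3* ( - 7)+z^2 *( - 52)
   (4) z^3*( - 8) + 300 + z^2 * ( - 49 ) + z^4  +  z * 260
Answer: 3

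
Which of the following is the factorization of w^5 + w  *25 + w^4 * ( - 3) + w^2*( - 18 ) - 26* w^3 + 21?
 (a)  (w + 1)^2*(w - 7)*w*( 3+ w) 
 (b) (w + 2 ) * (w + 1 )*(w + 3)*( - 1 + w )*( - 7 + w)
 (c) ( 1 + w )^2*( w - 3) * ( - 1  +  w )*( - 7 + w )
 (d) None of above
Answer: d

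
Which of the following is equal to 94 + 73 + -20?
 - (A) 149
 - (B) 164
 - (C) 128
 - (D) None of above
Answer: D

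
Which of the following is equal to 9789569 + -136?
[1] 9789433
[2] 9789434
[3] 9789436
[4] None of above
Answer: 1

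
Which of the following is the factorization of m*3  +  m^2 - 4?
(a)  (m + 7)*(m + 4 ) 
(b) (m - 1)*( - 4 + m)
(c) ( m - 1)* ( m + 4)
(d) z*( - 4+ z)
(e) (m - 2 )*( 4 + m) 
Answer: c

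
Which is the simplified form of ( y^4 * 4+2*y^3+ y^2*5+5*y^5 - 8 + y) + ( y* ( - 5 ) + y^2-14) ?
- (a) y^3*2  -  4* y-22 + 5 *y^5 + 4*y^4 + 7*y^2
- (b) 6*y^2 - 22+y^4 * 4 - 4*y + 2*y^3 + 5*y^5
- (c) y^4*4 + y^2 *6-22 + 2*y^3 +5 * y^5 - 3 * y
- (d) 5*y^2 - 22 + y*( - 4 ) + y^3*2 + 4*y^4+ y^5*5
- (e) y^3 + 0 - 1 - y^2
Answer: b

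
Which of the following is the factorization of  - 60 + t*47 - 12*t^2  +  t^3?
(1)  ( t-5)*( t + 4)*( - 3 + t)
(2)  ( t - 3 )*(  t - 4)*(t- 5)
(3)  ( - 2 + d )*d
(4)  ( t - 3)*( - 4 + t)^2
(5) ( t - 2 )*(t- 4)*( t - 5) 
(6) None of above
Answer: 2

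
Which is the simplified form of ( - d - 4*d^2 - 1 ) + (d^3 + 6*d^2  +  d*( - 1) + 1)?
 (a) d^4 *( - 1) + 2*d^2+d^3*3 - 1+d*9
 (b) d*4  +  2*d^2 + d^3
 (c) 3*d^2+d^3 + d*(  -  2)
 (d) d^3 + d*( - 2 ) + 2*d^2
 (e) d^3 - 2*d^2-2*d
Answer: d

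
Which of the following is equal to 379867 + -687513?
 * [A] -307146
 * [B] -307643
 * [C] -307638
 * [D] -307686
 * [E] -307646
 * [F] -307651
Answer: E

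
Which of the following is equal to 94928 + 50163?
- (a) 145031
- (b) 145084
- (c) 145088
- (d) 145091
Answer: d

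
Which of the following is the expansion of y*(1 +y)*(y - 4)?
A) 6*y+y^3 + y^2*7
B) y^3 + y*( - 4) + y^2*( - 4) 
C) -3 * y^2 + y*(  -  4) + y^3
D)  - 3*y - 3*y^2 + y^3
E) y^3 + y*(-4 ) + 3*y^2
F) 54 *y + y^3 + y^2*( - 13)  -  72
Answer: C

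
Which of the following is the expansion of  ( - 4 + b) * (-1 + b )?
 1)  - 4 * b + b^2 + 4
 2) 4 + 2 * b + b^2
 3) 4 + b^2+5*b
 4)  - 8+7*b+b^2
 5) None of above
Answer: 5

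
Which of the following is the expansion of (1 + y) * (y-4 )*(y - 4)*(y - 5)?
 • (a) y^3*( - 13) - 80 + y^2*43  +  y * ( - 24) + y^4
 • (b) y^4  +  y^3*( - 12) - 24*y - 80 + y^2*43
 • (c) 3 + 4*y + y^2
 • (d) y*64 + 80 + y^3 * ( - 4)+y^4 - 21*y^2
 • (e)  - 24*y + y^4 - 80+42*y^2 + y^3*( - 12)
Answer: b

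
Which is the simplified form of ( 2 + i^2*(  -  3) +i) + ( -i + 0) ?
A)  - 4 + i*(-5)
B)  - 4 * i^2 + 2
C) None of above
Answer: C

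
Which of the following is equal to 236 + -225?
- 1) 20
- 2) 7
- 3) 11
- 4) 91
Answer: 3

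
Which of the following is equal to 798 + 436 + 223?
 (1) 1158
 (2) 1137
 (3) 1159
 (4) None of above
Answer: 4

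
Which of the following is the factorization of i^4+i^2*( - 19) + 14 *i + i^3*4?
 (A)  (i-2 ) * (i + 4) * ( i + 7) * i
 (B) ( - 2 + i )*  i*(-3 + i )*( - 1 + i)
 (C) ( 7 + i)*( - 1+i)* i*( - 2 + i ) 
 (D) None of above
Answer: C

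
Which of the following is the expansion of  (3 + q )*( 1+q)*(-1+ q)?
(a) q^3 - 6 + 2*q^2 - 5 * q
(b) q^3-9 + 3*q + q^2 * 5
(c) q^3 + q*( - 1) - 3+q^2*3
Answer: c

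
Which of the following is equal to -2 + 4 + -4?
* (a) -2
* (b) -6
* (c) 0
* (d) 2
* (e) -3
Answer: a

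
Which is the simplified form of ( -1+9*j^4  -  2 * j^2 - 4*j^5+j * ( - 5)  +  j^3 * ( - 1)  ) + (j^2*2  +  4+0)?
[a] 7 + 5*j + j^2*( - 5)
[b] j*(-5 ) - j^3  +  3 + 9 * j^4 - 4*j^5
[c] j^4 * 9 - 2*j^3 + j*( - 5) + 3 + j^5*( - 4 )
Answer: b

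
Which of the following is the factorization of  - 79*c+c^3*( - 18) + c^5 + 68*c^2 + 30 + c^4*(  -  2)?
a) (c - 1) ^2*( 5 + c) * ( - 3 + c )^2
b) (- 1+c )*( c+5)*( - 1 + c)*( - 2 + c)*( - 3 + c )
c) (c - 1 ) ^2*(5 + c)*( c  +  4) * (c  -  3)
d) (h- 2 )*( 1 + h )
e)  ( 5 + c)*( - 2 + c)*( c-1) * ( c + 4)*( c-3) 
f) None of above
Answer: b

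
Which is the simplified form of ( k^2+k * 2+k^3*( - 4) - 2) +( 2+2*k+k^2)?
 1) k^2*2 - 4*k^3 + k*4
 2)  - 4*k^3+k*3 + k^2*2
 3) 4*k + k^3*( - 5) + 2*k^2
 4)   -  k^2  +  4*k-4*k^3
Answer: 1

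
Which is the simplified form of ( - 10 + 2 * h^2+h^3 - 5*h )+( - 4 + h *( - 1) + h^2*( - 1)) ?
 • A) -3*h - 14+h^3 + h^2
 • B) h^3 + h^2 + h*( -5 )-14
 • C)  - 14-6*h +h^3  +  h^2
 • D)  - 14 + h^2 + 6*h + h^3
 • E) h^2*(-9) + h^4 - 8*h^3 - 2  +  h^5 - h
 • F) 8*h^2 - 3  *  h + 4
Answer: C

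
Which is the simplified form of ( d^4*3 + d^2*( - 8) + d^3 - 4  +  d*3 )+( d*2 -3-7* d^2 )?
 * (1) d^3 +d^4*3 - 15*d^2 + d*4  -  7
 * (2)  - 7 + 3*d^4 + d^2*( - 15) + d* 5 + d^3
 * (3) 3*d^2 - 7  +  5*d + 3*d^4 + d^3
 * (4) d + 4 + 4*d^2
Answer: 2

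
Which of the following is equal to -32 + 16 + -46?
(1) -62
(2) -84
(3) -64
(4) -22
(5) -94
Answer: 1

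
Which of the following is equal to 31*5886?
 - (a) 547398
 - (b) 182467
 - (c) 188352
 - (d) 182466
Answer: d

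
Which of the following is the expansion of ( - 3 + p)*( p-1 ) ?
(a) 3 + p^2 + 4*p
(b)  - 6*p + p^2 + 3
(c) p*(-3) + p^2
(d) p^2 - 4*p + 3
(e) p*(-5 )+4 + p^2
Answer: d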